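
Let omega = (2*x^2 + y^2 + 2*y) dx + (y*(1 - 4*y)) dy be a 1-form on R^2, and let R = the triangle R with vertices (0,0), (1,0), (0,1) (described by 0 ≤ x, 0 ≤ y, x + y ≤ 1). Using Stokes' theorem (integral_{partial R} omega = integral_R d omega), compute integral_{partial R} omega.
integral_(partial R) omega = -4/3

Stokes: integral_partial_R omega = integral_R d omega with d omega = (∂Q/∂x - ∂P/∂y) dx ∧ dy.
  ∂Q/∂x = 0
  ∂P/∂y = 2*y + 2
  integrand = ∂Q/∂x - ∂P/∂y = -2*y - 2.
Integrating over R: integral_0^1 integral_0^{1-x} (-2*y - 2) dy dx = -4/3.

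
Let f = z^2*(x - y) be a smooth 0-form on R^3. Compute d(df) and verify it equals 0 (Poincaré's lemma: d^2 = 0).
d(df) = 0

Step 1: df = sum_i (∂f/∂x_i) dx_i = (z^2) dx + (-z^2) dy + (2*z*(x - y)) dz.
Step 2: Apply d again. Using the 1-form formula, the coefficient of dx ∧ dy in d(df) is ∂^2 f/∂x ∂y - ∂^2 f/∂y ∂x = (0) - (0) = 0 (equality of mixed partials for smooth f).
Similarly for dx ∧ dz and dy ∧ dz — all coefficients vanish. So d(df) = 0.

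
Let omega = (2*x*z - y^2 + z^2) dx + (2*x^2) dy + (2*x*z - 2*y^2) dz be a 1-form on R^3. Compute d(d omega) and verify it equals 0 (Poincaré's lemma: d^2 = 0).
d(d omega) = 0

Step 1: d omega = sum_{i<j} (∂f_j/∂x_i - ∂f_i/∂x_j) dx_i ∧ dx_j:
  coeff of dx ∧ dy: 4*x + 2*y
  coeff of dx ∧ dz: -2*x
  coeff of dy ∧ dz: -4*y
Step 2: Apply d again to each 2-form coefficient. The only possible 3-form in R^3 is dx ∧ dy ∧ dz, with coefficient
  ∂(coeff of dy∧dz)/∂x - ∂(coeff of dx∧dz)/∂y + ∂(coeff of dx∧dy)/∂z
  = ∂/∂x (-4*y) - ∂/∂y (-2*x) + ∂/∂z (4*x + 2*y).
Each of these terms simplifies to sums of mixed partials that cancel in pairs. The result is 0 (by equality of mixed partials for smooth functions — Schwarz / Clairaut).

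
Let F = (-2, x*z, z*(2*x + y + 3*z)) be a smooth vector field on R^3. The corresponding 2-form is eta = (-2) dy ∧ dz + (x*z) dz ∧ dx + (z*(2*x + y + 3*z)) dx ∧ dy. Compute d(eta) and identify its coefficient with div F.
d(eta) = (2*x + y + 6*z) dx ∧ dy ∧ dz; div F = 2*x + y + 6*z

For a 2-form in R^3 of the form above, applying d gives a 3-form with coefficient ∂P/∂x + ∂Q/∂y + ∂R/∂z:
  ∂P/∂x = 0
  ∂Q/∂y = 0
  ∂R/∂z = 2*x + y + 6*z
Sum = 2*x + y + 6*z, which is exactly div F.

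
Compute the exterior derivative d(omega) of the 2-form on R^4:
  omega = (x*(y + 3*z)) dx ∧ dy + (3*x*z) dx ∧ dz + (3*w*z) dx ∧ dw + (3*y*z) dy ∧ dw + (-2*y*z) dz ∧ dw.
d(omega) = (3*x) dx ∧ dy ∧ dz + (-3*w) dx ∧ dz ∧ dw + (-3*y - 2*z) dy ∧ dz ∧ dw

For a 2-form omega = sum_{i<j} g_{ij} dx_i ∧ dx_j, the exterior derivative is
  d(omega) = sum_{i<j} d(g_{ij}) ∧ dx_i ∧ dx_j = sum_{i<j, k} (∂g_{ij}/∂x_k) dx_k ∧ dx_i ∧ dx_j.
Expand each term, using dx_k ∧ dx_i ∧ dx_j = sgn(permutation) dx_{(a)} ∧ dx_{(b)} ∧ dx_{(c)} with (a < b < c) sorted:
  d(x*(y + 3*z)) includes (∂/∂z)(x*(y + 3*z)) dz = (3*x) dz, which multiplied by dx ∧ dy gives (3*x) dx ∧ dy ∧ dz
  d(3*w*z) includes (∂/∂z)(3*w*z) dz = (3*w) dz, which multiplied by dx ∧ dw gives (-3*w) dx ∧ dz ∧ dw
  d(3*y*z) includes (∂/∂z)(3*y*z) dz = (3*y) dz, which multiplied by dy ∧ dw gives (-3*y) dy ∧ dz ∧ dw
  d(-2*y*z) includes (∂/∂y)(-2*y*z) dy = (-2*z) dy, which multiplied by dz ∧ dw gives (-2*z) dy ∧ dz ∧ dw
Collecting like 3-forms: d(omega) = (3*x) dx ∧ dy ∧ dz + (-3*w) dx ∧ dz ∧ dw + (-3*y - 2*z) dy ∧ dz ∧ dw.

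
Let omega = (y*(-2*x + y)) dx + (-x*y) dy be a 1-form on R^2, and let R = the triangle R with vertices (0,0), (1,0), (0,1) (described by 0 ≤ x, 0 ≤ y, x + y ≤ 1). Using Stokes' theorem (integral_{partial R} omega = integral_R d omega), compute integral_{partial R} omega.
integral_(partial R) omega = -1/6

Stokes: integral_partial_R omega = integral_R d omega with d omega = (∂Q/∂x - ∂P/∂y) dx ∧ dy.
  ∂Q/∂x = -y
  ∂P/∂y = -2*x + 2*y
  integrand = ∂Q/∂x - ∂P/∂y = 2*x - 3*y.
Integrating over R: integral_0^1 integral_0^{1-x} (2*x - 3*y) dy dx = -1/6.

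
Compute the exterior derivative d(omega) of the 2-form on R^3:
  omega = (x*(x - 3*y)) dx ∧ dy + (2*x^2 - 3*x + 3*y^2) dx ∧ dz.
d(omega) = (-6*y) dx ∧ dy ∧ dz

For a 2-form omega = sum_{i<j} g_{ij} dx_i ∧ dx_j, the exterior derivative is
  d(omega) = sum_{i<j} d(g_{ij}) ∧ dx_i ∧ dx_j = sum_{i<j, k} (∂g_{ij}/∂x_k) dx_k ∧ dx_i ∧ dx_j.
Expand each term, using dx_k ∧ dx_i ∧ dx_j = sgn(permutation) dx_{(a)} ∧ dx_{(b)} ∧ dx_{(c)} with (a < b < c) sorted:
  d(2*x^2 - 3*x + 3*y^2) includes (∂/∂y)(2*x^2 - 3*x + 3*y^2) dy = (6*y) dy, which multiplied by dx ∧ dz gives (-6*y) dx ∧ dy ∧ dz
Collecting like 3-forms: d(omega) = (-6*y) dx ∧ dy ∧ dz.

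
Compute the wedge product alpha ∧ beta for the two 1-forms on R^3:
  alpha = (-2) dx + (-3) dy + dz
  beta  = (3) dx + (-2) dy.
alpha ∧ beta = (13) dx ∧ dy + (-3) dx ∧ dz + (2) dy ∧ dz

Distribute the wedge, using dx_i ∧ dx_j = -dx_j ∧ dx_i and dx_i ∧ dx_i = 0. For each pair (i, j) with i < j, the coefficient of dx_i ∧ dx_j in alpha ∧ beta is (alpha_i * beta_j - alpha_j * beta_i). Collecting: alpha ∧ beta = (13) dx ∧ dy + (-3) dx ∧ dz + (2) dy ∧ dz.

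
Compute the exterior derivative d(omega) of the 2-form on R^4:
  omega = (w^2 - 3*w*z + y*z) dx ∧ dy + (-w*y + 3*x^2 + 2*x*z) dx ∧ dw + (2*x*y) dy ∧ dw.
d(omega) = (-3*w + y) dx ∧ dy ∧ dz + (3*w + 2*y - 3*z) dx ∧ dy ∧ dw + (-2*x) dx ∧ dz ∧ dw

For a 2-form omega = sum_{i<j} g_{ij} dx_i ∧ dx_j, the exterior derivative is
  d(omega) = sum_{i<j} d(g_{ij}) ∧ dx_i ∧ dx_j = sum_{i<j, k} (∂g_{ij}/∂x_k) dx_k ∧ dx_i ∧ dx_j.
Expand each term, using dx_k ∧ dx_i ∧ dx_j = sgn(permutation) dx_{(a)} ∧ dx_{(b)} ∧ dx_{(c)} with (a < b < c) sorted:
  d(w^2 - 3*w*z + y*z) includes (∂/∂z)(w^2 - 3*w*z + y*z) dz = (-3*w + y) dz, which multiplied by dx ∧ dy gives (-3*w + y) dx ∧ dy ∧ dz
  d(w^2 - 3*w*z + y*z) includes (∂/∂w)(w^2 - 3*w*z + y*z) dw = (2*w - 3*z) dw, which multiplied by dx ∧ dy gives (2*w - 3*z) dx ∧ dy ∧ dw
  d(-w*y + 3*x^2 + 2*x*z) includes (∂/∂y)(-w*y + 3*x^2 + 2*x*z) dy = (-w) dy, which multiplied by dx ∧ dw gives (w) dx ∧ dy ∧ dw
  d(-w*y + 3*x^2 + 2*x*z) includes (∂/∂z)(-w*y + 3*x^2 + 2*x*z) dz = (2*x) dz, which multiplied by dx ∧ dw gives (-2*x) dx ∧ dz ∧ dw
  d(2*x*y) includes (∂/∂x)(2*x*y) dx = (2*y) dx, which multiplied by dy ∧ dw gives (2*y) dx ∧ dy ∧ dw
Collecting like 3-forms: d(omega) = (-3*w + y) dx ∧ dy ∧ dz + (3*w + 2*y - 3*z) dx ∧ dy ∧ dw + (-2*x) dx ∧ dz ∧ dw.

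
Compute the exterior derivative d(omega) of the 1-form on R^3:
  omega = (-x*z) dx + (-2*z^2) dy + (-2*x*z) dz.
d(omega) = (x - 2*z) dx ∧ dz + (4*z) dy ∧ dz

For a 1-form omega = sum_i f_i dx_i, the exterior derivative is
  d(omega) = sum_{i < j} (∂f_j/∂x_i - ∂f_i/∂x_j) dx_i ∧ dx_j.
  coefficient of dx ∧ dz: ∂f_3/∂x - ∂f_1/∂z = ∂(-2*x*z)/∂x - ∂(-x*z)/∂z = x - 2*z
  coefficient of dy ∧ dz: ∂f_3/∂y - ∂f_2/∂z = ∂(-2*x*z)/∂y - ∂(-2*z^2)/∂z = 4*z
Assembling: d(omega) = (x - 2*z) dx ∧ dz + (4*z) dy ∧ dz.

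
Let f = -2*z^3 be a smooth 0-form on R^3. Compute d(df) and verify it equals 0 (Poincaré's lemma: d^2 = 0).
d(df) = 0

Step 1: df = sum_i (∂f/∂x_i) dx_i = (0) dx + (0) dy + (-6*z^2) dz.
Step 2: Apply d again. Using the 1-form formula, the coefficient of dx ∧ dy in d(df) is ∂^2 f/∂x ∂y - ∂^2 f/∂y ∂x = (0) - (0) = 0 (equality of mixed partials for smooth f).
Similarly for dx ∧ dz and dy ∧ dz — all coefficients vanish. So d(df) = 0.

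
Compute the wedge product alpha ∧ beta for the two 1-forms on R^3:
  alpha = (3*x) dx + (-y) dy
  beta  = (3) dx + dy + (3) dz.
alpha ∧ beta = (3*x + 3*y) dx ∧ dy + (9*x) dx ∧ dz + (-3*y) dy ∧ dz

Distribute the wedge, using dx_i ∧ dx_j = -dx_j ∧ dx_i and dx_i ∧ dx_i = 0. For each pair (i, j) with i < j, the coefficient of dx_i ∧ dx_j in alpha ∧ beta is (alpha_i * beta_j - alpha_j * beta_i). Collecting: alpha ∧ beta = (3*x + 3*y) dx ∧ dy + (9*x) dx ∧ dz + (-3*y) dy ∧ dz.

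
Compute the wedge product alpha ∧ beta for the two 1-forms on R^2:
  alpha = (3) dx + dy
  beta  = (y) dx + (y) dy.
alpha ∧ beta = (2*y) dx ∧ dy

Distribute the wedge, using dx_i ∧ dx_j = -dx_j ∧ dx_i and dx_i ∧ dx_i = 0. For each pair (i, j) with i < j, the coefficient of dx_i ∧ dx_j in alpha ∧ beta is (alpha_i * beta_j - alpha_j * beta_i). Collecting: alpha ∧ beta = (2*y) dx ∧ dy.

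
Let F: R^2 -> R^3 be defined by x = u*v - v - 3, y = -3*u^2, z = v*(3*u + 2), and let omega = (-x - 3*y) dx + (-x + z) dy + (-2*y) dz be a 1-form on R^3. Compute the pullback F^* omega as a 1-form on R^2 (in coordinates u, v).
F^* omega = (15*u^2*v - u*v^2 - 18*u*v - 18*u + v^2 + 3*v) du + (27*u^3 - u^2*v + 3*u^2 + 2*u*v + 3*u - v - 3) dv

Using F^*(f dg) = (f ∘ F) d(g ∘ F), substitute each coordinate x_i by F_i(u, v) in f_i, and replace dx_i by d F_i = (∂F_i/∂u) du + (∂F_i/∂v) dv.
  For the x component: f_1(F) = 9*u^2 - u*v + v + 3; d F_1 = (v) du + (u - 1) dv
  For the y component: f_2(F) = 2*u*v + 3*v + 3; d F_2 = (-6*u) du + (0) dv
  For the z component: f_3(F) = 6*u^2; d F_3 = (3*v) du + (3*u + 2) dv
Combining and collecting du, dv coefficients:
  coeff of du: 15*u^2*v - u*v^2 - 18*u*v - 18*u + v^2 + 3*v
  coeff of dv: 27*u^3 - u^2*v + 3*u^2 + 2*u*v + 3*u - v - 3
F^* omega = (15*u^2*v - u*v^2 - 18*u*v - 18*u + v^2 + 3*v) du + (27*u^3 - u^2*v + 3*u^2 + 2*u*v + 3*u - v - 3) dv.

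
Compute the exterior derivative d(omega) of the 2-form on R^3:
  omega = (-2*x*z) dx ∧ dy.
d(omega) = (-2*x) dx ∧ dy ∧ dz

For a 2-form omega = sum_{i<j} g_{ij} dx_i ∧ dx_j, the exterior derivative is
  d(omega) = sum_{i<j} d(g_{ij}) ∧ dx_i ∧ dx_j = sum_{i<j, k} (∂g_{ij}/∂x_k) dx_k ∧ dx_i ∧ dx_j.
Expand each term, using dx_k ∧ dx_i ∧ dx_j = sgn(permutation) dx_{(a)} ∧ dx_{(b)} ∧ dx_{(c)} with (a < b < c) sorted:
  d(-2*x*z) includes (∂/∂z)(-2*x*z) dz = (-2*x) dz, which multiplied by dx ∧ dy gives (-2*x) dx ∧ dy ∧ dz
Collecting like 3-forms: d(omega) = (-2*x) dx ∧ dy ∧ dz.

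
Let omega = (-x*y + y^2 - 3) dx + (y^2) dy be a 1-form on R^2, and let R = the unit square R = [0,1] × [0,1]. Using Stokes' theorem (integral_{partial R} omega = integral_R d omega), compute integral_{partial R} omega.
integral_(partial R) omega = -1/2

Stokes: integral_partial_R omega = integral_R d omega with d omega = (∂Q/∂x - ∂P/∂y) dx ∧ dy.
  ∂Q/∂x = 0
  ∂P/∂y = -x + 2*y
  integrand = ∂Q/∂x - ∂P/∂y = x - 2*y.
Integrating over R: integral_0^1 integral_0^1 (x - 2*y) dx dy = -1/2.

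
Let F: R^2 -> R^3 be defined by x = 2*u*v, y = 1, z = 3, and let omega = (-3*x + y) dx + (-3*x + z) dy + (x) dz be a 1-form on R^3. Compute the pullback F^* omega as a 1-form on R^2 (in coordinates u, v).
F^* omega = (2*v*(-6*u*v + 1)) du + (2*u*(-6*u*v + 1)) dv

Using F^*(f dg) = (f ∘ F) d(g ∘ F), substitute each coordinate x_i by F_i(u, v) in f_i, and replace dx_i by d F_i = (∂F_i/∂u) du + (∂F_i/∂v) dv.
  For the x component: f_1(F) = -6*u*v + 1; d F_1 = (2*v) du + (2*u) dv
  For the y component: f_2(F) = -6*u*v + 3; d F_2 = (0) du + (0) dv
  For the z component: f_3(F) = 2*u*v; d F_3 = (0) du + (0) dv
Combining and collecting du, dv coefficients:
  coeff of du: 2*v*(-6*u*v + 1)
  coeff of dv: 2*u*(-6*u*v + 1)
F^* omega = (2*v*(-6*u*v + 1)) du + (2*u*(-6*u*v + 1)) dv.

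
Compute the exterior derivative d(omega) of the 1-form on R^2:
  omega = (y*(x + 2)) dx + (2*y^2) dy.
d(omega) = (-x - 2) dx ∧ dy

For a 1-form omega = sum_i f_i dx_i, the exterior derivative is
  d(omega) = sum_{i < j} (∂f_j/∂x_i - ∂f_i/∂x_j) dx_i ∧ dx_j.
  coefficient of dx ∧ dy: ∂f_2/∂x - ∂f_1/∂y = ∂(2*y^2)/∂x - ∂(y*(x + 2))/∂y = -x - 2
Assembling: d(omega) = (-x - 2) dx ∧ dy.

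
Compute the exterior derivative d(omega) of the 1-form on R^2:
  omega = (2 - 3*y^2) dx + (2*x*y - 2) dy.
d(omega) = (8*y) dx ∧ dy

For a 1-form omega = sum_i f_i dx_i, the exterior derivative is
  d(omega) = sum_{i < j} (∂f_j/∂x_i - ∂f_i/∂x_j) dx_i ∧ dx_j.
  coefficient of dx ∧ dy: ∂f_2/∂x - ∂f_1/∂y = ∂(2*x*y - 2)/∂x - ∂(2 - 3*y^2)/∂y = 8*y
Assembling: d(omega) = (8*y) dx ∧ dy.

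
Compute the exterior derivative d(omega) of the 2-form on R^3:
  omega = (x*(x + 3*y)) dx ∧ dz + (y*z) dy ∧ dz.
d(omega) = (-3*x) dx ∧ dy ∧ dz

For a 2-form omega = sum_{i<j} g_{ij} dx_i ∧ dx_j, the exterior derivative is
  d(omega) = sum_{i<j} d(g_{ij}) ∧ dx_i ∧ dx_j = sum_{i<j, k} (∂g_{ij}/∂x_k) dx_k ∧ dx_i ∧ dx_j.
Expand each term, using dx_k ∧ dx_i ∧ dx_j = sgn(permutation) dx_{(a)} ∧ dx_{(b)} ∧ dx_{(c)} with (a < b < c) sorted:
  d(x*(x + 3*y)) includes (∂/∂y)(x*(x + 3*y)) dy = (3*x) dy, which multiplied by dx ∧ dz gives (-3*x) dx ∧ dy ∧ dz
Collecting like 3-forms: d(omega) = (-3*x) dx ∧ dy ∧ dz.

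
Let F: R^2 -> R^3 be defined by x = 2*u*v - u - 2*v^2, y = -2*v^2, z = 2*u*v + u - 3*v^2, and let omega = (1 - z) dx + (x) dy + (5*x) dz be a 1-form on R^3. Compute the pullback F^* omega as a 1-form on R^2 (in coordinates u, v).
F^* omega = (16*u*v^2 - 4*u - 14*v^3 - 13*v^2 + 2*v - 1) du + (16*u^2*v - 12*u^2 - 74*u*v^2 + 38*u*v + 2*u + 56*v^3 - 4*v) dv

Using F^*(f dg) = (f ∘ F) d(g ∘ F), substitute each coordinate x_i by F_i(u, v) in f_i, and replace dx_i by d F_i = (∂F_i/∂u) du + (∂F_i/∂v) dv.
  For the x component: f_1(F) = -2*u*v - u + 3*v^2 + 1; d F_1 = (2*v - 1) du + (2*u - 4*v) dv
  For the y component: f_2(F) = 2*u*v - u - 2*v^2; d F_2 = (0) du + (-4*v) dv
  For the z component: f_3(F) = 10*u*v - 5*u - 10*v^2; d F_3 = (2*v + 1) du + (2*u - 6*v) dv
Combining and collecting du, dv coefficients:
  coeff of du: 16*u*v^2 - 4*u - 14*v^3 - 13*v^2 + 2*v - 1
  coeff of dv: 16*u^2*v - 12*u^2 - 74*u*v^2 + 38*u*v + 2*u + 56*v^3 - 4*v
F^* omega = (16*u*v^2 - 4*u - 14*v^3 - 13*v^2 + 2*v - 1) du + (16*u^2*v - 12*u^2 - 74*u*v^2 + 38*u*v + 2*u + 56*v^3 - 4*v) dv.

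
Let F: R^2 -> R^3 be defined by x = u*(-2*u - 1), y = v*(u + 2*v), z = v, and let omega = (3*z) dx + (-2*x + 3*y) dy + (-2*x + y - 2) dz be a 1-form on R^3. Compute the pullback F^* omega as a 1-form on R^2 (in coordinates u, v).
F^* omega = (v*(4*u^2 + 3*u*v - 10*u + 6*v^2 - 3)) du + (4*u^3 + 19*u^2*v + 6*u^2 + 18*u*v^2 + 9*u*v + 2*u + 24*v^3 + 2*v^2 - 2) dv

Using F^*(f dg) = (f ∘ F) d(g ∘ F), substitute each coordinate x_i by F_i(u, v) in f_i, and replace dx_i by d F_i = (∂F_i/∂u) du + (∂F_i/∂v) dv.
  For the x component: f_1(F) = 3*v; d F_1 = (-4*u - 1) du + (0) dv
  For the y component: f_2(F) = 4*u^2 + 3*u*v + 2*u + 6*v^2; d F_2 = (v) du + (u + 4*v) dv
  For the z component: f_3(F) = 4*u^2 + u*v + 2*u + 2*v^2 - 2; d F_3 = (0) du + (1) dv
Combining and collecting du, dv coefficients:
  coeff of du: v*(4*u^2 + 3*u*v - 10*u + 6*v^2 - 3)
  coeff of dv: 4*u^3 + 19*u^2*v + 6*u^2 + 18*u*v^2 + 9*u*v + 2*u + 24*v^3 + 2*v^2 - 2
F^* omega = (v*(4*u^2 + 3*u*v - 10*u + 6*v^2 - 3)) du + (4*u^3 + 19*u^2*v + 6*u^2 + 18*u*v^2 + 9*u*v + 2*u + 24*v^3 + 2*v^2 - 2) dv.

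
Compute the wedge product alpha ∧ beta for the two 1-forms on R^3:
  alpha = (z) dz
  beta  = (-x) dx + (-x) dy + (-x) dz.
alpha ∧ beta = (x*z) dx ∧ dz + (x*z) dy ∧ dz

Distribute the wedge, using dx_i ∧ dx_j = -dx_j ∧ dx_i and dx_i ∧ dx_i = 0. For each pair (i, j) with i < j, the coefficient of dx_i ∧ dx_j in alpha ∧ beta is (alpha_i * beta_j - alpha_j * beta_i). Collecting: alpha ∧ beta = (x*z) dx ∧ dz + (x*z) dy ∧ dz.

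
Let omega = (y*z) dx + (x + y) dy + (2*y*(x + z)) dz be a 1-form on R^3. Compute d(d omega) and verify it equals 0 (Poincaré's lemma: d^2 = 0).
d(d omega) = 0

Step 1: d omega = sum_{i<j} (∂f_j/∂x_i - ∂f_i/∂x_j) dx_i ∧ dx_j:
  coeff of dx ∧ dy: 1 - z
  coeff of dx ∧ dz: y
  coeff of dy ∧ dz: 2*x + 2*z
Step 2: Apply d again to each 2-form coefficient. The only possible 3-form in R^3 is dx ∧ dy ∧ dz, with coefficient
  ∂(coeff of dy∧dz)/∂x - ∂(coeff of dx∧dz)/∂y + ∂(coeff of dx∧dy)/∂z
  = ∂/∂x (2*x + 2*z) - ∂/∂y (y) + ∂/∂z (1 - z).
Each of these terms simplifies to sums of mixed partials that cancel in pairs. The result is 0 (by equality of mixed partials for smooth functions — Schwarz / Clairaut).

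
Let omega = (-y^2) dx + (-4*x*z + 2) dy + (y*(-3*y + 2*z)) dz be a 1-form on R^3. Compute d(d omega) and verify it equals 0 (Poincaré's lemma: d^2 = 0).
d(d omega) = 0

Step 1: d omega = sum_{i<j} (∂f_j/∂x_i - ∂f_i/∂x_j) dx_i ∧ dx_j:
  coeff of dx ∧ dy: 2*y - 4*z
  coeff of dx ∧ dz: 0
  coeff of dy ∧ dz: 4*x - 6*y + 2*z
Step 2: Apply d again to each 2-form coefficient. The only possible 3-form in R^3 is dx ∧ dy ∧ dz, with coefficient
  ∂(coeff of dy∧dz)/∂x - ∂(coeff of dx∧dz)/∂y + ∂(coeff of dx∧dy)/∂z
  = ∂/∂x (4*x - 6*y + 2*z) - ∂/∂y (0) + ∂/∂z (2*y - 4*z).
Each of these terms simplifies to sums of mixed partials that cancel in pairs. The result is 0 (by equality of mixed partials for smooth functions — Schwarz / Clairaut).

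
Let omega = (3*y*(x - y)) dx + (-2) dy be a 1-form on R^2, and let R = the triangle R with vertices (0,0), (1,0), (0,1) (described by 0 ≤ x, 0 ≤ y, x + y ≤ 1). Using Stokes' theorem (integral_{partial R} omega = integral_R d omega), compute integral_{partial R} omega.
integral_(partial R) omega = 1/2

Stokes: integral_partial_R omega = integral_R d omega with d omega = (∂Q/∂x - ∂P/∂y) dx ∧ dy.
  ∂Q/∂x = 0
  ∂P/∂y = 3*x - 6*y
  integrand = ∂Q/∂x - ∂P/∂y = -3*x + 6*y.
Integrating over R: integral_0^1 integral_0^{1-x} (-3*x + 6*y) dy dx = 1/2.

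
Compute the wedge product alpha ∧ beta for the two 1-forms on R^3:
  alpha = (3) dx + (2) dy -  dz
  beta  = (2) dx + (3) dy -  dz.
alpha ∧ beta = (5) dx ∧ dy + (-1) dx ∧ dz + (1) dy ∧ dz

Distribute the wedge, using dx_i ∧ dx_j = -dx_j ∧ dx_i and dx_i ∧ dx_i = 0. For each pair (i, j) with i < j, the coefficient of dx_i ∧ dx_j in alpha ∧ beta is (alpha_i * beta_j - alpha_j * beta_i). Collecting: alpha ∧ beta = (5) dx ∧ dy + (-1) dx ∧ dz + (1) dy ∧ dz.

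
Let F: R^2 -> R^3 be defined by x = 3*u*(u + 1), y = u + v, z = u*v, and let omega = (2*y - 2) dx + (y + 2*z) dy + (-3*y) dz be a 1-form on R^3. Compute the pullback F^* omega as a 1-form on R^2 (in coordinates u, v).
F^* omega = (12*u^2 + 11*u*v - 5*u - 3*v^2 + 7*v - 6) du + (-3*u^2 - u*v + u + v) dv

Using F^*(f dg) = (f ∘ F) d(g ∘ F), substitute each coordinate x_i by F_i(u, v) in f_i, and replace dx_i by d F_i = (∂F_i/∂u) du + (∂F_i/∂v) dv.
  For the x component: f_1(F) = 2*u + 2*v - 2; d F_1 = (6*u + 3) du + (0) dv
  For the y component: f_2(F) = 2*u*v + u + v; d F_2 = (1) du + (1) dv
  For the z component: f_3(F) = -3*u - 3*v; d F_3 = (v) du + (u) dv
Combining and collecting du, dv coefficients:
  coeff of du: 12*u^2 + 11*u*v - 5*u - 3*v^2 + 7*v - 6
  coeff of dv: -3*u^2 - u*v + u + v
F^* omega = (12*u^2 + 11*u*v - 5*u - 3*v^2 + 7*v - 6) du + (-3*u^2 - u*v + u + v) dv.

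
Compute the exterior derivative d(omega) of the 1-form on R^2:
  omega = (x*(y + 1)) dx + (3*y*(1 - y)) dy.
d(omega) = (-x) dx ∧ dy

For a 1-form omega = sum_i f_i dx_i, the exterior derivative is
  d(omega) = sum_{i < j} (∂f_j/∂x_i - ∂f_i/∂x_j) dx_i ∧ dx_j.
  coefficient of dx ∧ dy: ∂f_2/∂x - ∂f_1/∂y = ∂(3*y*(1 - y))/∂x - ∂(x*(y + 1))/∂y = -x
Assembling: d(omega) = (-x) dx ∧ dy.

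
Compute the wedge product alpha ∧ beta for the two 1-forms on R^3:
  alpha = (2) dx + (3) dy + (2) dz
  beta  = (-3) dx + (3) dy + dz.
alpha ∧ beta = (15) dx ∧ dy + (8) dx ∧ dz + (-3) dy ∧ dz

Distribute the wedge, using dx_i ∧ dx_j = -dx_j ∧ dx_i and dx_i ∧ dx_i = 0. For each pair (i, j) with i < j, the coefficient of dx_i ∧ dx_j in alpha ∧ beta is (alpha_i * beta_j - alpha_j * beta_i). Collecting: alpha ∧ beta = (15) dx ∧ dy + (8) dx ∧ dz + (-3) dy ∧ dz.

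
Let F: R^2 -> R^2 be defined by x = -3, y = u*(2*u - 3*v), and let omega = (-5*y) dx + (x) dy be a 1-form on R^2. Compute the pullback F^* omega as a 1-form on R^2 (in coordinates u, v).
F^* omega = (-12*u + 9*v) du + (9*u) dv

Using F^*(f dg) = (f ∘ F) d(g ∘ F), substitute each coordinate x_i by F_i(u, v) in f_i, and replace dx_i by d F_i = (∂F_i/∂u) du + (∂F_i/∂v) dv.
  For the x component: f_1(F) = 5*u*(-2*u + 3*v); d F_1 = (0) du + (0) dv
  For the y component: f_2(F) = -3; d F_2 = (4*u - 3*v) du + (-3*u) dv
Combining and collecting du, dv coefficients:
  coeff of du: -12*u + 9*v
  coeff of dv: 9*u
F^* omega = (-12*u + 9*v) du + (9*u) dv.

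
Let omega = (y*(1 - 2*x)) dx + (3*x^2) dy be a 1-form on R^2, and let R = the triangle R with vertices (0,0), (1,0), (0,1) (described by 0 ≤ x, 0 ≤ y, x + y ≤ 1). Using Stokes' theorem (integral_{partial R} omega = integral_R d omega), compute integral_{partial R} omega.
integral_(partial R) omega = 5/6

Stokes: integral_partial_R omega = integral_R d omega with d omega = (∂Q/∂x - ∂P/∂y) dx ∧ dy.
  ∂Q/∂x = 6*x
  ∂P/∂y = 1 - 2*x
  integrand = ∂Q/∂x - ∂P/∂y = 8*x - 1.
Integrating over R: integral_0^1 integral_0^{1-x} (8*x - 1) dy dx = 5/6.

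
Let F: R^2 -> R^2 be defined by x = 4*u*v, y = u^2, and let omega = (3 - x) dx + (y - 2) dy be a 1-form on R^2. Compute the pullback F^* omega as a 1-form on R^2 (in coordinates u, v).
F^* omega = (2*u^3 - 16*u*v^2 - 4*u + 12*v) du + (4*u*(-4*u*v + 3)) dv

Using F^*(f dg) = (f ∘ F) d(g ∘ F), substitute each coordinate x_i by F_i(u, v) in f_i, and replace dx_i by d F_i = (∂F_i/∂u) du + (∂F_i/∂v) dv.
  For the x component: f_1(F) = -4*u*v + 3; d F_1 = (4*v) du + (4*u) dv
  For the y component: f_2(F) = u^2 - 2; d F_2 = (2*u) du + (0) dv
Combining and collecting du, dv coefficients:
  coeff of du: 2*u^3 - 16*u*v^2 - 4*u + 12*v
  coeff of dv: 4*u*(-4*u*v + 3)
F^* omega = (2*u^3 - 16*u*v^2 - 4*u + 12*v) du + (4*u*(-4*u*v + 3)) dv.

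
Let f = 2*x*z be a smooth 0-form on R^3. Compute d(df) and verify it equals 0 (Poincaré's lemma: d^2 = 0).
d(df) = 0

Step 1: df = sum_i (∂f/∂x_i) dx_i = (2*z) dx + (0) dy + (2*x) dz.
Step 2: Apply d again. Using the 1-form formula, the coefficient of dx ∧ dy in d(df) is ∂^2 f/∂x ∂y - ∂^2 f/∂y ∂x = (0) - (0) = 0 (equality of mixed partials for smooth f).
Similarly for dx ∧ dz and dy ∧ dz — all coefficients vanish. So d(df) = 0.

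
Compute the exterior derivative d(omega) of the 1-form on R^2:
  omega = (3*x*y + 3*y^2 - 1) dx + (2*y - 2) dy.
d(omega) = (-3*x - 6*y) dx ∧ dy

For a 1-form omega = sum_i f_i dx_i, the exterior derivative is
  d(omega) = sum_{i < j} (∂f_j/∂x_i - ∂f_i/∂x_j) dx_i ∧ dx_j.
  coefficient of dx ∧ dy: ∂f_2/∂x - ∂f_1/∂y = ∂(2*y - 2)/∂x - ∂(3*x*y + 3*y^2 - 1)/∂y = -3*x - 6*y
Assembling: d(omega) = (-3*x - 6*y) dx ∧ dy.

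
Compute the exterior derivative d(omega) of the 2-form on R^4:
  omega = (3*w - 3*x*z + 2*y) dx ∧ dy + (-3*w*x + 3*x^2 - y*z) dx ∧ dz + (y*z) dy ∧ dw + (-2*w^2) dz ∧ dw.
d(omega) = (-3*x + z) dx ∧ dy ∧ dz + (3) dx ∧ dy ∧ dw + (-3*x) dx ∧ dz ∧ dw + (-y) dy ∧ dz ∧ dw

For a 2-form omega = sum_{i<j} g_{ij} dx_i ∧ dx_j, the exterior derivative is
  d(omega) = sum_{i<j} d(g_{ij}) ∧ dx_i ∧ dx_j = sum_{i<j, k} (∂g_{ij}/∂x_k) dx_k ∧ dx_i ∧ dx_j.
Expand each term, using dx_k ∧ dx_i ∧ dx_j = sgn(permutation) dx_{(a)} ∧ dx_{(b)} ∧ dx_{(c)} with (a < b < c) sorted:
  d(3*w - 3*x*z + 2*y) includes (∂/∂z)(3*w - 3*x*z + 2*y) dz = (-3*x) dz, which multiplied by dx ∧ dy gives (-3*x) dx ∧ dy ∧ dz
  d(3*w - 3*x*z + 2*y) includes (∂/∂w)(3*w - 3*x*z + 2*y) dw = (3) dw, which multiplied by dx ∧ dy gives (3) dx ∧ dy ∧ dw
  d(-3*w*x + 3*x^2 - y*z) includes (∂/∂y)(-3*w*x + 3*x^2 - y*z) dy = (-z) dy, which multiplied by dx ∧ dz gives (z) dx ∧ dy ∧ dz
  d(-3*w*x + 3*x^2 - y*z) includes (∂/∂w)(-3*w*x + 3*x^2 - y*z) dw = (-3*x) dw, which multiplied by dx ∧ dz gives (-3*x) dx ∧ dz ∧ dw
  d(y*z) includes (∂/∂z)(y*z) dz = (y) dz, which multiplied by dy ∧ dw gives (-y) dy ∧ dz ∧ dw
Collecting like 3-forms: d(omega) = (-3*x + z) dx ∧ dy ∧ dz + (3) dx ∧ dy ∧ dw + (-3*x) dx ∧ dz ∧ dw + (-y) dy ∧ dz ∧ dw.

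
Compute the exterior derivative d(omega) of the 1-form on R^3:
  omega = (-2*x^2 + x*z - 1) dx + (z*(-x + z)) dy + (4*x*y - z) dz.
d(omega) = (-z) dx ∧ dy + (-x + 4*y) dx ∧ dz + (5*x - 2*z) dy ∧ dz

For a 1-form omega = sum_i f_i dx_i, the exterior derivative is
  d(omega) = sum_{i < j} (∂f_j/∂x_i - ∂f_i/∂x_j) dx_i ∧ dx_j.
  coefficient of dx ∧ dy: ∂f_2/∂x - ∂f_1/∂y = ∂(z*(-x + z))/∂x - ∂(-2*x^2 + x*z - 1)/∂y = -z
  coefficient of dx ∧ dz: ∂f_3/∂x - ∂f_1/∂z = ∂(4*x*y - z)/∂x - ∂(-2*x^2 + x*z - 1)/∂z = -x + 4*y
  coefficient of dy ∧ dz: ∂f_3/∂y - ∂f_2/∂z = ∂(4*x*y - z)/∂y - ∂(z*(-x + z))/∂z = 5*x - 2*z
Assembling: d(omega) = (-z) dx ∧ dy + (-x + 4*y) dx ∧ dz + (5*x - 2*z) dy ∧ dz.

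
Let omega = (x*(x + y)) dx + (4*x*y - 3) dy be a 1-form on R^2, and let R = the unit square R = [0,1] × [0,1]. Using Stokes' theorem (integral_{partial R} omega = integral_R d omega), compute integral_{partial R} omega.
integral_(partial R) omega = 3/2

Stokes: integral_partial_R omega = integral_R d omega with d omega = (∂Q/∂x - ∂P/∂y) dx ∧ dy.
  ∂Q/∂x = 4*y
  ∂P/∂y = x
  integrand = ∂Q/∂x - ∂P/∂y = -x + 4*y.
Integrating over R: integral_0^1 integral_0^1 (-x + 4*y) dx dy = 3/2.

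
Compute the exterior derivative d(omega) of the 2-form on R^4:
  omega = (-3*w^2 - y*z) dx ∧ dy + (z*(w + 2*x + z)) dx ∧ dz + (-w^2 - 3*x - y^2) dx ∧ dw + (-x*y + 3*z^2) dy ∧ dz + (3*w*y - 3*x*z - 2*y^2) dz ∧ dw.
d(omega) = (-2*y) dx ∧ dy ∧ dz + (-6*w + 2*y) dx ∧ dy ∧ dw + (-2*z) dx ∧ dz ∧ dw + (3*w - 4*y) dy ∧ dz ∧ dw

For a 2-form omega = sum_{i<j} g_{ij} dx_i ∧ dx_j, the exterior derivative is
  d(omega) = sum_{i<j} d(g_{ij}) ∧ dx_i ∧ dx_j = sum_{i<j, k} (∂g_{ij}/∂x_k) dx_k ∧ dx_i ∧ dx_j.
Expand each term, using dx_k ∧ dx_i ∧ dx_j = sgn(permutation) dx_{(a)} ∧ dx_{(b)} ∧ dx_{(c)} with (a < b < c) sorted:
  d(-3*w^2 - y*z) includes (∂/∂z)(-3*w^2 - y*z) dz = (-y) dz, which multiplied by dx ∧ dy gives (-y) dx ∧ dy ∧ dz
  d(-3*w^2 - y*z) includes (∂/∂w)(-3*w^2 - y*z) dw = (-6*w) dw, which multiplied by dx ∧ dy gives (-6*w) dx ∧ dy ∧ dw
  d(z*(w + 2*x + z)) includes (∂/∂w)(z*(w + 2*x + z)) dw = (z) dw, which multiplied by dx ∧ dz gives (z) dx ∧ dz ∧ dw
  d(-w^2 - 3*x - y^2) includes (∂/∂y)(-w^2 - 3*x - y^2) dy = (-2*y) dy, which multiplied by dx ∧ dw gives (2*y) dx ∧ dy ∧ dw
  d(-x*y + 3*z^2) includes (∂/∂x)(-x*y + 3*z^2) dx = (-y) dx, which multiplied by dy ∧ dz gives (-y) dx ∧ dy ∧ dz
  d(3*w*y - 3*x*z - 2*y^2) includes (∂/∂x)(3*w*y - 3*x*z - 2*y^2) dx = (-3*z) dx, which multiplied by dz ∧ dw gives (-3*z) dx ∧ dz ∧ dw
  d(3*w*y - 3*x*z - 2*y^2) includes (∂/∂y)(3*w*y - 3*x*z - 2*y^2) dy = (3*w - 4*y) dy, which multiplied by dz ∧ dw gives (3*w - 4*y) dy ∧ dz ∧ dw
Collecting like 3-forms: d(omega) = (-2*y) dx ∧ dy ∧ dz + (-6*w + 2*y) dx ∧ dy ∧ dw + (-2*z) dx ∧ dz ∧ dw + (3*w - 4*y) dy ∧ dz ∧ dw.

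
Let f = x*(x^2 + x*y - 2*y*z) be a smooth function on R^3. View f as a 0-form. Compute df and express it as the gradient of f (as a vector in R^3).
df = (3*x^2 + 2*x*y - 2*y*z) dx + (x*(x - 2*z)) dy + (-2*x*y) dz; grad f = (3*x^2 + 2*x*y - 2*y*z, x*(x - 2*z), -2*x*y)

For a 0-form f, d f = (∂f/∂x) dx + (∂f/∂y) dy + (∂f/∂z) dz. The components of the vector representation are exactly the entries of grad f in Cartesian coordinates:
  ∂f/∂x = 3*x^2 + 2*x*y - 2*y*z
  ∂f/∂y = x*(x - 2*z)
  ∂f/∂z = -2*x*y.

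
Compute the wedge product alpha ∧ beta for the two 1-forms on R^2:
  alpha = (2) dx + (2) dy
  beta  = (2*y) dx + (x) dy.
alpha ∧ beta = (2*x - 4*y) dx ∧ dy

Distribute the wedge, using dx_i ∧ dx_j = -dx_j ∧ dx_i and dx_i ∧ dx_i = 0. For each pair (i, j) with i < j, the coefficient of dx_i ∧ dx_j in alpha ∧ beta is (alpha_i * beta_j - alpha_j * beta_i). Collecting: alpha ∧ beta = (2*x - 4*y) dx ∧ dy.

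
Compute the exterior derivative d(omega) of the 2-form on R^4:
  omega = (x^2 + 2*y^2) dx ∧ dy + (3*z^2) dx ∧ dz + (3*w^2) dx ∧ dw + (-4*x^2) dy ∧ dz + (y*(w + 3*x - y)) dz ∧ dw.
d(omega) = (-8*x) dx ∧ dy ∧ dz + (3*y) dx ∧ dz ∧ dw + (w + 3*x - 2*y) dy ∧ dz ∧ dw

For a 2-form omega = sum_{i<j} g_{ij} dx_i ∧ dx_j, the exterior derivative is
  d(omega) = sum_{i<j} d(g_{ij}) ∧ dx_i ∧ dx_j = sum_{i<j, k} (∂g_{ij}/∂x_k) dx_k ∧ dx_i ∧ dx_j.
Expand each term, using dx_k ∧ dx_i ∧ dx_j = sgn(permutation) dx_{(a)} ∧ dx_{(b)} ∧ dx_{(c)} with (a < b < c) sorted:
  d(-4*x^2) includes (∂/∂x)(-4*x^2) dx = (-8*x) dx, which multiplied by dy ∧ dz gives (-8*x) dx ∧ dy ∧ dz
  d(y*(w + 3*x - y)) includes (∂/∂x)(y*(w + 3*x - y)) dx = (3*y) dx, which multiplied by dz ∧ dw gives (3*y) dx ∧ dz ∧ dw
  d(y*(w + 3*x - y)) includes (∂/∂y)(y*(w + 3*x - y)) dy = (w + 3*x - 2*y) dy, which multiplied by dz ∧ dw gives (w + 3*x - 2*y) dy ∧ dz ∧ dw
Collecting like 3-forms: d(omega) = (-8*x) dx ∧ dy ∧ dz + (3*y) dx ∧ dz ∧ dw + (w + 3*x - 2*y) dy ∧ dz ∧ dw.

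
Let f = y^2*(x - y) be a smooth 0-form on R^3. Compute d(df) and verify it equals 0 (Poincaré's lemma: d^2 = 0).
d(df) = 0

Step 1: df = sum_i (∂f/∂x_i) dx_i = (y^2) dx + (y*(2*x - 3*y)) dy + (0) dz.
Step 2: Apply d again. Using the 1-form formula, the coefficient of dx ∧ dy in d(df) is ∂^2 f/∂x ∂y - ∂^2 f/∂y ∂x = (2*y) - (2*y) = 0 (equality of mixed partials for smooth f).
Similarly for dx ∧ dz and dy ∧ dz — all coefficients vanish. So d(df) = 0.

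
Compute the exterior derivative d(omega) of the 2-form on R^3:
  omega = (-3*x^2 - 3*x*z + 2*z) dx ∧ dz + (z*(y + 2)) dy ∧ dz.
d(omega) = 0

For a 2-form omega = sum_{i<j} g_{ij} dx_i ∧ dx_j, the exterior derivative is
  d(omega) = sum_{i<j} d(g_{ij}) ∧ dx_i ∧ dx_j = sum_{i<j, k} (∂g_{ij}/∂x_k) dx_k ∧ dx_i ∧ dx_j.
Expand each term, using dx_k ∧ dx_i ∧ dx_j = sgn(permutation) dx_{(a)} ∧ dx_{(b)} ∧ dx_{(c)} with (a < b < c) sorted:

Collecting like 3-forms: d(omega) = 0.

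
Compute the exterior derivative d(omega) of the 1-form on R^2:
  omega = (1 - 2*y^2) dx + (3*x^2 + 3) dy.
d(omega) = (6*x + 4*y) dx ∧ dy

For a 1-form omega = sum_i f_i dx_i, the exterior derivative is
  d(omega) = sum_{i < j} (∂f_j/∂x_i - ∂f_i/∂x_j) dx_i ∧ dx_j.
  coefficient of dx ∧ dy: ∂f_2/∂x - ∂f_1/∂y = ∂(3*x^2 + 3)/∂x - ∂(1 - 2*y^2)/∂y = 6*x + 4*y
Assembling: d(omega) = (6*x + 4*y) dx ∧ dy.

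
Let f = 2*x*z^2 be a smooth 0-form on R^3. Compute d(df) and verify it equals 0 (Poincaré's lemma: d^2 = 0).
d(df) = 0

Step 1: df = sum_i (∂f/∂x_i) dx_i = (2*z^2) dx + (0) dy + (4*x*z) dz.
Step 2: Apply d again. Using the 1-form formula, the coefficient of dx ∧ dy in d(df) is ∂^2 f/∂x ∂y - ∂^2 f/∂y ∂x = (0) - (0) = 0 (equality of mixed partials for smooth f).
Similarly for dx ∧ dz and dy ∧ dz — all coefficients vanish. So d(df) = 0.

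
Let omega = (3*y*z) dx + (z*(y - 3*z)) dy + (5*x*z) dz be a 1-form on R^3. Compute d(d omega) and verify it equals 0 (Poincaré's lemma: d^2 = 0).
d(d omega) = 0

Step 1: d omega = sum_{i<j} (∂f_j/∂x_i - ∂f_i/∂x_j) dx_i ∧ dx_j:
  coeff of dx ∧ dy: -3*z
  coeff of dx ∧ dz: -3*y + 5*z
  coeff of dy ∧ dz: -y + 6*z
Step 2: Apply d again to each 2-form coefficient. The only possible 3-form in R^3 is dx ∧ dy ∧ dz, with coefficient
  ∂(coeff of dy∧dz)/∂x - ∂(coeff of dx∧dz)/∂y + ∂(coeff of dx∧dy)/∂z
  = ∂/∂x (-y + 6*z) - ∂/∂y (-3*y + 5*z) + ∂/∂z (-3*z).
Each of these terms simplifies to sums of mixed partials that cancel in pairs. The result is 0 (by equality of mixed partials for smooth functions — Schwarz / Clairaut).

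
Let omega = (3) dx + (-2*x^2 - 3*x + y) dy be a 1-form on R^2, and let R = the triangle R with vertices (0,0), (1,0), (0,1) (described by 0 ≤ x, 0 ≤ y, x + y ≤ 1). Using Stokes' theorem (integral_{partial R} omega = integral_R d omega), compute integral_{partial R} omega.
integral_(partial R) omega = -13/6

Stokes: integral_partial_R omega = integral_R d omega with d omega = (∂Q/∂x - ∂P/∂y) dx ∧ dy.
  ∂Q/∂x = -4*x - 3
  ∂P/∂y = 0
  integrand = ∂Q/∂x - ∂P/∂y = -4*x - 3.
Integrating over R: integral_0^1 integral_0^{1-x} (-4*x - 3) dy dx = -13/6.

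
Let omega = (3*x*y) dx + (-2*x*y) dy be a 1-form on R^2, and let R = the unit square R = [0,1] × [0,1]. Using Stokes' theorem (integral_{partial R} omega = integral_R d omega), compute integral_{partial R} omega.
integral_(partial R) omega = -5/2

Stokes: integral_partial_R omega = integral_R d omega with d omega = (∂Q/∂x - ∂P/∂y) dx ∧ dy.
  ∂Q/∂x = -2*y
  ∂P/∂y = 3*x
  integrand = ∂Q/∂x - ∂P/∂y = -3*x - 2*y.
Integrating over R: integral_0^1 integral_0^1 (-3*x - 2*y) dx dy = -5/2.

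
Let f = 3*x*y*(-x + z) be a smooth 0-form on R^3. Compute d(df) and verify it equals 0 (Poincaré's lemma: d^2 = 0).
d(df) = 0

Step 1: df = sum_i (∂f/∂x_i) dx_i = (3*y*(-2*x + z)) dx + (3*x*(-x + z)) dy + (3*x*y) dz.
Step 2: Apply d again. Using the 1-form formula, the coefficient of dx ∧ dy in d(df) is ∂^2 f/∂x ∂y - ∂^2 f/∂y ∂x = (-6*x + 3*z) - (-6*x + 3*z) = 0 (equality of mixed partials for smooth f).
Similarly for dx ∧ dz and dy ∧ dz — all coefficients vanish. So d(df) = 0.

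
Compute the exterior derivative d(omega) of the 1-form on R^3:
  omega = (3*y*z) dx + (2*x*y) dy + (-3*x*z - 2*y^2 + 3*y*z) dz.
d(omega) = (2*y - 3*z) dx ∧ dy + (-3*y - 3*z) dx ∧ dz + (-4*y + 3*z) dy ∧ dz

For a 1-form omega = sum_i f_i dx_i, the exterior derivative is
  d(omega) = sum_{i < j} (∂f_j/∂x_i - ∂f_i/∂x_j) dx_i ∧ dx_j.
  coefficient of dx ∧ dy: ∂f_2/∂x - ∂f_1/∂y = ∂(2*x*y)/∂x - ∂(3*y*z)/∂y = 2*y - 3*z
  coefficient of dx ∧ dz: ∂f_3/∂x - ∂f_1/∂z = ∂(-3*x*z - 2*y^2 + 3*y*z)/∂x - ∂(3*y*z)/∂z = -3*y - 3*z
  coefficient of dy ∧ dz: ∂f_3/∂y - ∂f_2/∂z = ∂(-3*x*z - 2*y^2 + 3*y*z)/∂y - ∂(2*x*y)/∂z = -4*y + 3*z
Assembling: d(omega) = (2*y - 3*z) dx ∧ dy + (-3*y - 3*z) dx ∧ dz + (-4*y + 3*z) dy ∧ dz.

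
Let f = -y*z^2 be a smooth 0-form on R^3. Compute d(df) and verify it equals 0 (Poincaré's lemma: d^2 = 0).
d(df) = 0

Step 1: df = sum_i (∂f/∂x_i) dx_i = (0) dx + (-z^2) dy + (-2*y*z) dz.
Step 2: Apply d again. Using the 1-form formula, the coefficient of dx ∧ dy in d(df) is ∂^2 f/∂x ∂y - ∂^2 f/∂y ∂x = (0) - (0) = 0 (equality of mixed partials for smooth f).
Similarly for dx ∧ dz and dy ∧ dz — all coefficients vanish. So d(df) = 0.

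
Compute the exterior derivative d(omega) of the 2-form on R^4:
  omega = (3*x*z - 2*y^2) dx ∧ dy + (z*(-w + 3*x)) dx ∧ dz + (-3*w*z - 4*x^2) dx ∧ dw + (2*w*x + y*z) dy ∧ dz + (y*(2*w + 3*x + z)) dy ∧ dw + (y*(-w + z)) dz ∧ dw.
d(omega) = (2*w + 3*x) dx ∧ dy ∧ dz + (3*w - z) dx ∧ dz ∧ dw + (-w + 2*x - y + z) dy ∧ dz ∧ dw + (3*y) dx ∧ dy ∧ dw

For a 2-form omega = sum_{i<j} g_{ij} dx_i ∧ dx_j, the exterior derivative is
  d(omega) = sum_{i<j} d(g_{ij}) ∧ dx_i ∧ dx_j = sum_{i<j, k} (∂g_{ij}/∂x_k) dx_k ∧ dx_i ∧ dx_j.
Expand each term, using dx_k ∧ dx_i ∧ dx_j = sgn(permutation) dx_{(a)} ∧ dx_{(b)} ∧ dx_{(c)} with (a < b < c) sorted:
  d(3*x*z - 2*y^2) includes (∂/∂z)(3*x*z - 2*y^2) dz = (3*x) dz, which multiplied by dx ∧ dy gives (3*x) dx ∧ dy ∧ dz
  d(z*(-w + 3*x)) includes (∂/∂w)(z*(-w + 3*x)) dw = (-z) dw, which multiplied by dx ∧ dz gives (-z) dx ∧ dz ∧ dw
  d(-3*w*z - 4*x^2) includes (∂/∂z)(-3*w*z - 4*x^2) dz = (-3*w) dz, which multiplied by dx ∧ dw gives (3*w) dx ∧ dz ∧ dw
  d(2*w*x + y*z) includes (∂/∂x)(2*w*x + y*z) dx = (2*w) dx, which multiplied by dy ∧ dz gives (2*w) dx ∧ dy ∧ dz
  d(2*w*x + y*z) includes (∂/∂w)(2*w*x + y*z) dw = (2*x) dw, which multiplied by dy ∧ dz gives (2*x) dy ∧ dz ∧ dw
  d(y*(2*w + 3*x + z)) includes (∂/∂x)(y*(2*w + 3*x + z)) dx = (3*y) dx, which multiplied by dy ∧ dw gives (3*y) dx ∧ dy ∧ dw
  d(y*(2*w + 3*x + z)) includes (∂/∂z)(y*(2*w + 3*x + z)) dz = (y) dz, which multiplied by dy ∧ dw gives (-y) dy ∧ dz ∧ dw
  d(y*(-w + z)) includes (∂/∂y)(y*(-w + z)) dy = (-w + z) dy, which multiplied by dz ∧ dw gives (-w + z) dy ∧ dz ∧ dw
Collecting like 3-forms: d(omega) = (2*w + 3*x) dx ∧ dy ∧ dz + (3*w - z) dx ∧ dz ∧ dw + (-w + 2*x - y + z) dy ∧ dz ∧ dw + (3*y) dx ∧ dy ∧ dw.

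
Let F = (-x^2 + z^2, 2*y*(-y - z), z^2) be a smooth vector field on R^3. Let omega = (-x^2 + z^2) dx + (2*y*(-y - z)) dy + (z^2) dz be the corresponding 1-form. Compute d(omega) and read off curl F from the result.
d(omega) = (2*y) dy ∧ dz + (2*z) dz ∧ dx + (0) dx ∧ dy; curl F = (2*y, 2*z, 0)

d omega = sum_{i<j} (∂f_j/∂x_i - ∂f_i/∂x_j) dx_i ∧ dx_j. Under the identification (dy ∧ dz, dz ∧ dx, dx ∧ dy) ↔ (e_x, e_y, e_z), the coefficients are exactly the components of curl F. Compute:
  ∂R/∂y - ∂Q/∂z = (0) - (-2*y) = 2*y
  ∂P/∂z - ∂R/∂x = (2*z) - (0) = 2*z
  ∂Q/∂x - ∂P/∂y = (0) - (0) = 0.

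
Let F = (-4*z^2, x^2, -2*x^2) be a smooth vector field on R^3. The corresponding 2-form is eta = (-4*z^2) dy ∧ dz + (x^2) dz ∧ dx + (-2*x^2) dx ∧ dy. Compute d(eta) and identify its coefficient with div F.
d(eta) = (0) dx ∧ dy ∧ dz; div F = 0

For a 2-form in R^3 of the form above, applying d gives a 3-form with coefficient ∂P/∂x + ∂Q/∂y + ∂R/∂z:
  ∂P/∂x = 0
  ∂Q/∂y = 0
  ∂R/∂z = 0
Sum = 0, which is exactly div F.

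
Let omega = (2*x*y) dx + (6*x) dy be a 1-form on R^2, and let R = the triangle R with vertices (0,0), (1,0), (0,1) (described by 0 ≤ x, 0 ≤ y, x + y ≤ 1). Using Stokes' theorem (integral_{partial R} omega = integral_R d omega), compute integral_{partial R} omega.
integral_(partial R) omega = 8/3

Stokes: integral_partial_R omega = integral_R d omega with d omega = (∂Q/∂x - ∂P/∂y) dx ∧ dy.
  ∂Q/∂x = 6
  ∂P/∂y = 2*x
  integrand = ∂Q/∂x - ∂P/∂y = 6 - 2*x.
Integrating over R: integral_0^1 integral_0^{1-x} (6 - 2*x) dy dx = 8/3.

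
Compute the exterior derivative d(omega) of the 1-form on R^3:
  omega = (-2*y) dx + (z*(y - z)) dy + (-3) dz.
d(omega) = (2) dx ∧ dy + (-y + 2*z) dy ∧ dz

For a 1-form omega = sum_i f_i dx_i, the exterior derivative is
  d(omega) = sum_{i < j} (∂f_j/∂x_i - ∂f_i/∂x_j) dx_i ∧ dx_j.
  coefficient of dx ∧ dy: ∂f_2/∂x - ∂f_1/∂y = ∂(z*(y - z))/∂x - ∂(-2*y)/∂y = 2
  coefficient of dy ∧ dz: ∂f_3/∂y - ∂f_2/∂z = ∂(-3)/∂y - ∂(z*(y - z))/∂z = -y + 2*z
Assembling: d(omega) = (2) dx ∧ dy + (-y + 2*z) dy ∧ dz.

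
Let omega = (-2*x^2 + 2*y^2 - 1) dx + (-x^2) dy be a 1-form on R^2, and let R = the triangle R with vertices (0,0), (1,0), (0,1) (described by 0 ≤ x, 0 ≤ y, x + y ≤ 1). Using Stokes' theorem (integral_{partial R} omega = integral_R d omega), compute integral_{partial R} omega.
integral_(partial R) omega = -1

Stokes: integral_partial_R omega = integral_R d omega with d omega = (∂Q/∂x - ∂P/∂y) dx ∧ dy.
  ∂Q/∂x = -2*x
  ∂P/∂y = 4*y
  integrand = ∂Q/∂x - ∂P/∂y = -2*x - 4*y.
Integrating over R: integral_0^1 integral_0^{1-x} (-2*x - 4*y) dy dx = -1.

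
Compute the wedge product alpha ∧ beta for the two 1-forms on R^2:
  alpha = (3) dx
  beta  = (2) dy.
alpha ∧ beta = (6) dx ∧ dy

Distribute the wedge, using dx_i ∧ dx_j = -dx_j ∧ dx_i and dx_i ∧ dx_i = 0. For each pair (i, j) with i < j, the coefficient of dx_i ∧ dx_j in alpha ∧ beta is (alpha_i * beta_j - alpha_j * beta_i). Collecting: alpha ∧ beta = (6) dx ∧ dy.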